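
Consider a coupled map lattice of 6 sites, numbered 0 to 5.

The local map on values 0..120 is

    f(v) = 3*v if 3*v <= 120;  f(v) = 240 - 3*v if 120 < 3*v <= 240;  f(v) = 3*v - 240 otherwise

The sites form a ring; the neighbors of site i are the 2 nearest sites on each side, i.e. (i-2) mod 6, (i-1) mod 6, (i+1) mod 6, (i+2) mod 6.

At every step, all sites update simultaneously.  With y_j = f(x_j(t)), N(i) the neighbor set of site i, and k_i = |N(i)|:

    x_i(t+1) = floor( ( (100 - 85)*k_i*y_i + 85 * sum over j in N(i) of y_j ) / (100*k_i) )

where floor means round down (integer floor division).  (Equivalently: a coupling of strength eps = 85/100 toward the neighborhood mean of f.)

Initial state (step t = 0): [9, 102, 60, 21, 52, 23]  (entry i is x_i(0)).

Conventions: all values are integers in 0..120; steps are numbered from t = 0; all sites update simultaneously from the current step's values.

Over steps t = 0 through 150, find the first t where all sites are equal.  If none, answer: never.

Answer: never
Key observation: The state at step 17 reappears at step 29 — the system is in a cycle of period 12 from step 17 on.  No step 0..29 is synchronized, and the cycle repeats forever, so no step up to 150 (or ever) has all sites equal.

Derivation:
t=0: [9, 102, 60, 21, 52, 23]  (not all equal)
t=1: [63, 56, 60, 68, 59, 61]  (not all equal)
t=2: [61, 54, 56, 58, 52, 55]  (not all equal)
t=3: [74, 69, 71, 75, 69, 71]  (not all equal)
t=4: [28, 23, 25, 27, 23, 25]  (not all equal)
t=5: [73, 77, 75, 73, 77, 75]  (not all equal)
t=6: [13, 16, 15, 13, 16, 15]  (not all equal)
t=7: [45, 42, 43, 45, 42, 43]  (not all equal)
t=8: [111, 108, 109, 111, 108, 109]  (not all equal)
t=9: [86, 89, 88, 86, 89, 88]  (not all equal)
t=10: [24, 21, 22, 24, 21, 22]  (not all equal)
t=11: [65, 68, 67, 65, 68, 67]  (not all equal)
t=12: [38, 41, 40, 38, 41, 40]  (not all equal)
t=13: [117, 117, 116, 117, 117, 116]  (not all equal)
t=14: [109, 109, 110, 109, 109, 110]  (not all equal)
t=15: [88, 88, 87, 88, 88, 87]  (not all equal)
t=16: [22, 22, 23, 22, 22, 23]  (not all equal)
t=17: [67, 67, 66, 67, 67, 66]  (not all equal)
t=18: [40, 40, 39, 40, 40, 39]  (not all equal)
t=19: [118, 118, 119, 118, 118, 119]  (not all equal)
t=20: [115, 115, 114, 115, 115, 114]  (not all equal)
t=21: [103, 103, 104, 103, 103, 104]  (not all equal)
t=22: [70, 70, 69, 70, 70, 69]  (not all equal)
t=23: [31, 31, 30, 31, 31, 30]  (not all equal)
t=24: [91, 91, 92, 91, 91, 92]  (not all equal)
t=25: [34, 34, 33, 34, 34, 33]  (not all equal)
t=26: [100, 100, 101, 100, 100, 101]  (not all equal)
t=27: [61, 61, 60, 61, 61, 60]  (not all equal)
t=28: [58, 58, 57, 58, 58, 57]  (not all equal)
t=29: [67, 67, 66, 67, 67, 66]  (not all equal)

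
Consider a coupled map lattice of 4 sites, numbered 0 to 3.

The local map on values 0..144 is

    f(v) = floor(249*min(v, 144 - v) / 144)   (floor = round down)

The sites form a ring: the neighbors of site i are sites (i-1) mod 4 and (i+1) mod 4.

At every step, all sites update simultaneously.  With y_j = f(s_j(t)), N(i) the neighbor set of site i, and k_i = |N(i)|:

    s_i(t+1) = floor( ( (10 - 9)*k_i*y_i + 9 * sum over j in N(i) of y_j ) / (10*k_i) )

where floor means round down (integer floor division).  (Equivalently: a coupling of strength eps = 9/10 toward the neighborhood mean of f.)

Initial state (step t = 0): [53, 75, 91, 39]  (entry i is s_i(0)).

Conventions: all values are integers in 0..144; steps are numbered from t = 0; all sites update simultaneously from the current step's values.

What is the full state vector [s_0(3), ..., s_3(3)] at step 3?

Simulating step by step:
t=0: [53, 75, 91, 39]
t=1: [92, 93, 92, 88]
t=2: [91, 88, 91, 89]
t=3: [95, 91, 95, 91]

Answer: [95, 91, 95, 91]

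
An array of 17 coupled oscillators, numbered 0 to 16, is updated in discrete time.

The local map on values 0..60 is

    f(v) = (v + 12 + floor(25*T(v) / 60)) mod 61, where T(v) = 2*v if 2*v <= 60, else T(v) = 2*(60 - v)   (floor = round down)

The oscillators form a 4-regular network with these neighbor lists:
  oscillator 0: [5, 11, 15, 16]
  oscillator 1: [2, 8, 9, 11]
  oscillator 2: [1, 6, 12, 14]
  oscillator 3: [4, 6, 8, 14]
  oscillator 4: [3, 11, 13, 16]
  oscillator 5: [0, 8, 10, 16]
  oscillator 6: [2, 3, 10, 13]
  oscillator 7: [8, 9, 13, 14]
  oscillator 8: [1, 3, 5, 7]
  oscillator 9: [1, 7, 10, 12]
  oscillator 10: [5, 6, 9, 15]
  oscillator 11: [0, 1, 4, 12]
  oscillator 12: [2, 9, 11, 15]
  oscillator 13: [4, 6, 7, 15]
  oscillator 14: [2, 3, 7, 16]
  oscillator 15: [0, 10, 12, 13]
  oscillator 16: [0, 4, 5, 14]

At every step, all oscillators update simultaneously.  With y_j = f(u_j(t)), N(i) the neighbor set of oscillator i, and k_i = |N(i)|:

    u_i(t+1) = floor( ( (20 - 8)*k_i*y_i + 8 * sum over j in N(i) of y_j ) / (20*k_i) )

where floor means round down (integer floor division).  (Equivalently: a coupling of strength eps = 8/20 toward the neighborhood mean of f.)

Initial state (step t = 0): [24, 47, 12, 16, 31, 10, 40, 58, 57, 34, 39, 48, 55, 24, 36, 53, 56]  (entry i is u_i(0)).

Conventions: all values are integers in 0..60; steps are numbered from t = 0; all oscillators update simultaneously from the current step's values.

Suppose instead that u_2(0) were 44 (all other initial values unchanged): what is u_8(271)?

Simulating step by step:
t=0: [24, 47, 44, 16, 31, 10, 40, 58, 57, 34, 39, 48, 55, 24, 36, 53, 56]
t=1: [39, 8, 8, 27, 15, 26, 15, 13, 14, 7, 9, 13, 9, 36, 11, 18, 15]
t=2: [22, 27, 28, 14, 31, 46, 29, 31, 34, 26, 33, 31, 29, 20, 29, 34, 37]
t=3: [33, 7, 2, 24, 13, 11, 11, 15, 8, 37, 11, 9, 9, 31, 7, 14, 11]
t=4: [16, 22, 19, 45, 33, 28, 30, 29, 30, 16, 30, 26, 25, 17, 28, 29, 28]
t=5: [31, 46, 39, 6, 14, 6, 13, 11, 10, 36, 8, 51, 49, 27, 7, 17, 6]
t=6: [13, 10, 11, 26, 27, 22, 26, 25, 26, 11, 26, 11, 12, 14, 22, 29, 22]
t=7: [35, 33, 36, 52, 18, 51, 54, 52, 55, 37, 50, 29, 30, 34, 51, 18, 45]
t=8: [10, 6, 7, 12, 29, 8, 9, 8, 9, 7, 12, 8, 9, 14, 8, 29, 11]
t=9: [26, 24, 24, 29, 15, 28, 29, 27, 27, 25, 28, 24, 24, 28, 27, 15, 27]
t=10: [45, 50, 45, 6, 29, 7, 8, 5, 6, 45, 11, 54, 54, 9, 6, 35, 10]
t=11: [11, 10, 11, 21, 11, 23, 24, 20, 21, 12, 25, 9, 9, 22, 22, 11, 23]
t=12: [36, 32, 35, 49, 37, 51, 52, 47, 48, 36, 51, 29, 29, 48, 49, 36, 49]
t=13: [7, 6, 6, 8, 7, 8, 8, 8, 8, 6, 8, 4, 4, 8, 8, 7, 8]
t=14: [23, 22, 23, 25, 24, 25, 25, 25, 25, 23, 25, 20, 20, 25, 25, 23, 25]
t=15: [54, 52, 53, 56, 55, 56, 56, 56, 56, 53, 56, 49, 49, 56, 56, 54, 56]
t=16: [9, 9, 9, 10, 9, 10, 9, 9, 9, 9, 9, 9, 9, 10, 9, 9, 10]
t=17: [28, 28, 28, 29, 28, 29, 28, 28, 28, 28, 28, 28, 28, 29, 28, 28, 29]
t=18: [2, 2, 2, 3, 2, 3, 2, 2, 2, 2, 2, 2, 2, 3, 2, 2, 3]
t=19: [15, 15, 15, 16, 15, 16, 15, 15, 15, 15, 15, 15, 15, 16, 15, 15, 16]
t=20: [39, 39, 39, 40, 39, 40, 39, 39, 39, 39, 39, 39, 39, 40, 39, 39, 40]
t=21: [7, 7, 7, 7, 7, 7, 7, 7, 7, 7, 7, 7, 7, 7, 7, 7, 7]
t=22: [24, 24, 24, 24, 24, 24, 24, 24, 24, 24, 24, 24, 24, 24, 24, 24, 24]
t=23: [56, 56, 56, 56, 56, 56, 56, 56, 56, 56, 56, 56, 56, 56, 56, 56, 56]
t=24: [10, 10, 10, 10, 10, 10, 10, 10, 10, 10, 10, 10, 10, 10, 10, 10, 10]
t=25: [30, 30, 30, 30, 30, 30, 30, 30, 30, 30, 30, 30, 30, 30, 30, 30, 30]
t=26: [6, 6, 6, 6, 6, 6, 6, 6, 6, 6, 6, 6, 6, 6, 6, 6, 6]
t=27: [23, 23, 23, 23, 23, 23, 23, 23, 23, 23, 23, 23, 23, 23, 23, 23, 23]
t=28: [54, 54, 54, 54, 54, 54, 54, 54, 54, 54, 54, 54, 54, 54, 54, 54, 54]
t=29: [10, 10, 10, 10, 10, 10, 10, 10, 10, 10, 10, 10, 10, 10, 10, 10, 10]

Answer: u_8(271) = 6
Key observation: The state at step 24, [10, 10, 10, 10, 10, 10, 10, 10, 10, 10, 10, 10, 10, 10, 10, 10, 10], reappears at step 29: the system is in a cycle of period 5 from step 24 on.  Therefore the state at step 271 equals the state at step 24 + ((271 - 24) mod 5) = 26, which is [6, 6, 6, 6, 6, 6, 6, 6, 6, 6, 6, 6, 6, 6, 6, 6, 6].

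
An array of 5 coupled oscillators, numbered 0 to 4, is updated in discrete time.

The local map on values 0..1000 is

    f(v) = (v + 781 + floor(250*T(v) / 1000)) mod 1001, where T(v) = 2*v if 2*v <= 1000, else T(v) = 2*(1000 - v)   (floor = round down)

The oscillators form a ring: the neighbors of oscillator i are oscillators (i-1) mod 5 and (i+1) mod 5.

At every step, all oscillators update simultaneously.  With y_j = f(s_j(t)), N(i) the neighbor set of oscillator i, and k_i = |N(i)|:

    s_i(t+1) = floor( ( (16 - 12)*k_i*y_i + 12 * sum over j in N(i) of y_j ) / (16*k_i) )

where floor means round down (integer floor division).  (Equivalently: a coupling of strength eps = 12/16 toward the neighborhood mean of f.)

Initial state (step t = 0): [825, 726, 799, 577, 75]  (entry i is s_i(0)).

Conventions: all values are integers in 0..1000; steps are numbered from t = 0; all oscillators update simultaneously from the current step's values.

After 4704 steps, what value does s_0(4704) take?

Answer: s_0(4704) = 560
Key observation: The state at step 8, [560, 560, 560, 560, 560], reappears at step 9: the system is in a cycle of period 1 from step 8 on.  Therefore the state at step 4704 equals the state at step 8 + ((4704 - 8) mod 1) = 8, which is [560, 560, 560, 560, 560].

Derivation:
t=0: [825, 726, 799, 577, 75]
t=1: [749, 674, 623, 731, 695]
t=2: [630, 621, 621, 618, 643]
t=3: [595, 591, 589, 593, 594]
t=4: [576, 575, 575, 575, 576]
t=5: [567, 567, 567, 567, 567]
t=6: [563, 563, 563, 563, 563]
t=7: [561, 561, 561, 561, 561]
t=8: [560, 560, 560, 560, 560]
t=9: [560, 560, 560, 560, 560]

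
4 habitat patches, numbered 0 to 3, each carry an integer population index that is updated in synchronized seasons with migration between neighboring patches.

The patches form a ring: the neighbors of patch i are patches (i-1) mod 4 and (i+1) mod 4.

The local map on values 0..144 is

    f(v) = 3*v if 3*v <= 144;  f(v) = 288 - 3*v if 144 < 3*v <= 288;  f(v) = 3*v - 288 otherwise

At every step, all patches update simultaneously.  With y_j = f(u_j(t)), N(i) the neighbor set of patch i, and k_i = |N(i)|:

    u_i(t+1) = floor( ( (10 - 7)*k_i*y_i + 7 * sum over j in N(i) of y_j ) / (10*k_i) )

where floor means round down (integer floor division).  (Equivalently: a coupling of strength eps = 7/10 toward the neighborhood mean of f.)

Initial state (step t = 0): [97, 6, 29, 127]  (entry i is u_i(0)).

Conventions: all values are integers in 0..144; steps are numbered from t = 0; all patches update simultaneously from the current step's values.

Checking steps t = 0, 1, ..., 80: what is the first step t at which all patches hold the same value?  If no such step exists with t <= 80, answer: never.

Answer: 35
Key observation: Synchronization is absorbing here: once all patches are equal they stay equal, and step 35 is the first all-equal step.

Derivation:
t=0: [97, 6, 29, 127]  (not all equal)
t=1: [39, 36, 64, 59]  (not all equal)
t=2: [111, 106, 105, 107]  (not all equal)
t=3: [35, 34, 30, 35]  (not all equal)
t=4: [103, 98, 99, 99]  (not all equal)
t=5: [11, 12, 7, 13]  (not all equal)
t=6: [36, 29, 32, 30]  (not all equal)
t=7: [94, 97, 90, 98]  (not all equal)
t=8: [4, 9, 8, 10]  (not all equal)
t=9: [23, 20, 27, 21]  (not all equal)
t=10: [63, 70, 67, 71]  (not all equal)
t=11: [83, 88, 79, 87]  (not all equal)
t=12: [29, 38, 33, 39]  (not all equal)
t=13: [106, 99, 110, 100]  (not all equal)
t=14: [16, 27, 19, 28]  (not all equal)
t=15: [72, 61, 74, 61]  (not all equal)
t=16: [95, 79, 93, 79]  (not all equal)
t=17: [36, 19, 38, 19]  (not all equal)
t=18: [72, 94, 74, 94]  (not all equal)
t=19: [25, 50, 24, 50]  (not all equal)
t=20: [119, 92, 118, 92]  (not all equal)
t=21: [29, 50, 28, 50]  (not all equal)
t=22: [122, 101, 121, 101]  (not all equal)
t=23: [33, 58, 33, 58]  (not all equal)
t=24: [109, 103, 109, 103]  (not all equal)
t=25: [26, 33, 26, 33]  (not all equal)
t=26: [92, 84, 92, 84]  (not all equal)
t=27: [28, 19, 28, 19]  (not all equal)
t=28: [65, 75, 65, 75]  (not all equal)
t=29: [72, 84, 72, 84]  (not all equal)
t=30: [46, 61, 46, 61]  (not all equal)
t=31: [114, 128, 114, 128]  (not all equal)
t=32: [83, 66, 83, 66]  (not all equal)
t=33: [74, 54, 74, 54]  (not all equal)
t=34: [108, 84, 108, 84]  (not all equal)
t=35: [36, 36, 36, 36]  (all equal)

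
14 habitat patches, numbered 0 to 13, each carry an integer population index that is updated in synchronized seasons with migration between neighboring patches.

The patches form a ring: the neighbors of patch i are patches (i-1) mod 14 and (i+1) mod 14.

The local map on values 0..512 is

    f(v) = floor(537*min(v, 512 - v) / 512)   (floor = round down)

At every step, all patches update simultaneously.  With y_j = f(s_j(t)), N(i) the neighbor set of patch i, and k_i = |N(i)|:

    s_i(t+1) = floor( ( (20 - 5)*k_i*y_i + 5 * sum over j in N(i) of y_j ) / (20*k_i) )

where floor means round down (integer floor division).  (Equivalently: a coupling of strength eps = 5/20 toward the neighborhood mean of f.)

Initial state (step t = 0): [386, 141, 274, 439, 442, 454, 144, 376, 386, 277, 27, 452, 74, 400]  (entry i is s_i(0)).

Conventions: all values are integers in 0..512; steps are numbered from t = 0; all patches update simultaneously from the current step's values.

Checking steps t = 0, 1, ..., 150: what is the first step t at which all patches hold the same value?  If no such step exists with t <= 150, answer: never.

Simulating step by step:
t=0: [386, 141, 274, 439, 442, 454, 144, 376, 386, 277, 27, 452, 74, 400]  (not all equal)
t=1: [132, 157, 214, 97, 71, 73, 138, 141, 147, 204, 59, 59, 80, 113]  (not all equal)
t=2: [138, 168, 201, 113, 77, 84, 135, 147, 160, 186, 80, 63, 84, 116]  (not all equal)
t=3: [145, 176, 194, 124, 85, 93, 136, 154, 168, 177, 94, 70, 89, 119]  (not all equal)
t=4: [152, 182, 191, 134, 95, 101, 138, 160, 175, 173, 105, 78, 94, 123]  (not all equal)
t=5: [159, 187, 191, 142, 104, 109, 142, 166, 180, 172, 115, 86, 99, 128]  (not all equal)
t=6: [165, 192, 193, 149, 114, 117, 147, 172, 185, 173, 123, 95, 105, 134]  (not all equal)
t=7: [172, 197, 196, 157, 124, 125, 153, 178, 190, 176, 131, 104, 112, 140]  (not all equal)
t=8: [179, 202, 200, 164, 134, 134, 159, 184, 195, 180, 139, 113, 119, 146]  (not all equal)
t=9: [185, 207, 204, 172, 144, 143, 166, 190, 200, 184, 147, 122, 126, 153]  (not all equal)
t=10: [192, 213, 209, 180, 154, 152, 174, 197, 205, 189, 155, 131, 134, 160]  (not all equal)
t=11: [199, 219, 215, 188, 164, 162, 182, 204, 211, 195, 163, 140, 143, 167]  (not all equal)
t=12: [206, 225, 222, 197, 174, 172, 190, 211, 217, 201, 171, 149, 151, 175]  (not all equal)
t=13: [214, 232, 229, 206, 184, 182, 199, 219, 224, 208, 180, 159, 160, 184]  (not all equal)
t=14: [222, 240, 237, 216, 194, 192, 208, 227, 231, 216, 189, 168, 170, 192]  (not all equal)
t=15: [230, 248, 245, 225, 205, 203, 218, 236, 239, 224, 198, 179, 180, 202]  (not all equal)
t=16: [239, 257, 253, 235, 217, 214, 228, 245, 247, 232, 207, 189, 190, 211]  (not all equal)
t=17: [248, 264, 262, 246, 229, 226, 239, 254, 256, 241, 217, 200, 201, 221]  (not all equal)
t=18: [256, 260, 261, 256, 241, 239, 250, 264, 265, 250, 227, 211, 212, 232]  (not all equal)
t=19: [264, 264, 263, 265, 253, 251, 260, 260, 259, 258, 238, 223, 224, 243]  (not all equal)
t=20: [259, 260, 260, 260, 264, 263, 263, 264, 265, 263, 249, 235, 236, 252]  (not all equal)
t=21: [264, 264, 264, 263, 260, 260, 260, 260, 259, 260, 259, 248, 249, 262]  (not all equal)
t=22: [260, 260, 260, 261, 263, 264, 264, 264, 264, 264, 264, 260, 261, 261]  (not all equal)
t=23: [263, 264, 263, 262, 261, 260, 260, 260, 260, 260, 260, 263, 263, 263]  (not all equal)
t=24: [260, 260, 261, 262, 263, 263, 264, 264, 264, 264, 263, 261, 261, 261]  (not all equal)
t=25: [263, 263, 263, 262, 261, 260, 260, 260, 260, 260, 261, 262, 263, 263]  (not all equal)
t=26: [261, 261, 261, 262, 263, 263, 264, 264, 264, 263, 263, 262, 261, 261]  (not all equal)
t=27: [263, 263, 262, 262, 261, 260, 260, 260, 260, 260, 261, 262, 262, 263]  (not all equal)
t=28: [261, 261, 261, 262, 263, 263, 264, 264, 264, 263, 263, 262, 261, 261]  (not all equal)

Answer: never
Key observation: The state at step 26 reappears at step 28 — the system is in a cycle of period 2 from step 26 on.  No step 0..28 is synchronized, and the cycle repeats forever, so no step up to 150 (or ever) has all patches equal.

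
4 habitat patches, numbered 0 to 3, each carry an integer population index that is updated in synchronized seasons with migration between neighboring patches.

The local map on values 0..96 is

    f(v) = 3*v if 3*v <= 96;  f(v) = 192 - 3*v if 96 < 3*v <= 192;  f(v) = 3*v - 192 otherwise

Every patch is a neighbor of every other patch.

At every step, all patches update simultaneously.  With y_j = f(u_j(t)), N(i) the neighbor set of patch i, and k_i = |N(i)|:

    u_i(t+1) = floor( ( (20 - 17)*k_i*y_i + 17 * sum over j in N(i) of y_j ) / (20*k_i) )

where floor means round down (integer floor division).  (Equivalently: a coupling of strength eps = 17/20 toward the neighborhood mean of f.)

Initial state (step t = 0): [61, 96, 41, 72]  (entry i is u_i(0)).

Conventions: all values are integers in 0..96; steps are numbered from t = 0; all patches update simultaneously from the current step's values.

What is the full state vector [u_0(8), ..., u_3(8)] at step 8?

Answer: [87, 87, 87, 87]

Derivation:
t=0: [61, 96, 41, 72]
t=1: [54, 43, 46, 52]
t=2: [47, 43, 44, 47]
t=3: [56, 55, 55, 56]
t=4: [25, 25, 25, 25]
t=5: [75, 75, 75, 75]
t=6: [33, 33, 33, 33]
t=7: [93, 93, 93, 93]
t=8: [87, 87, 87, 87]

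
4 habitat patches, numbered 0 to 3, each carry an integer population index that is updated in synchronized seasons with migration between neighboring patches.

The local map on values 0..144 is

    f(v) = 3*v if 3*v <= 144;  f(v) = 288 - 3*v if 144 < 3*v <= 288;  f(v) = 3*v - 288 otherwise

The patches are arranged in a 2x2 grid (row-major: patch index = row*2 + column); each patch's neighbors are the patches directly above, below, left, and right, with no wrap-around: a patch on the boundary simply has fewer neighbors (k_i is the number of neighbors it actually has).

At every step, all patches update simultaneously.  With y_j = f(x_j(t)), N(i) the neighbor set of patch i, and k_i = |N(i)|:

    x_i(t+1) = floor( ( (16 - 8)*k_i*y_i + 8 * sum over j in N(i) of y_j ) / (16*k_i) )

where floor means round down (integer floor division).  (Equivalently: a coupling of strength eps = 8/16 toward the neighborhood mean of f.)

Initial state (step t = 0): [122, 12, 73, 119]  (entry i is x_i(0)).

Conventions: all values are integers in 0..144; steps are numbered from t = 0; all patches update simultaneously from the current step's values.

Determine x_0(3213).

Answer: x_0(3213) = 117
Key observation: The state at step 20, [135, 135, 135, 135], reappears at step 28: the system is in a cycle of period 8 from step 20 on.  Therefore the state at step 3213 equals the state at step 20 + ((3213 - 20) mod 8) = 21, which is [117, 117, 117, 117].

Derivation:
t=0: [122, 12, 73, 119]
t=1: [65, 54, 71, 60]
t=2: [96, 113, 87, 104]
t=3: [19, 31, 19, 31]
t=4: [66, 84, 66, 84]
t=5: [76, 49, 76, 49]
t=6: [80, 120, 80, 120]
t=7: [54, 66, 54, 66]
t=8: [117, 99, 117, 99]
t=9: [49, 22, 49, 22]
t=10: [122, 84, 122, 84]
t=11: [67, 46, 67, 46]
t=12: [99, 125, 99, 125]
t=13: [28, 67, 28, 67]
t=14: [84, 86, 84, 86]
t=15: [34, 31, 34, 31]
t=16: [99, 95, 99, 95]
t=17: [7, 4, 7, 4]
t=18: [18, 14, 18, 14]
t=19: [51, 45, 51, 45]
t=20: [135, 135, 135, 135]
t=21: [117, 117, 117, 117]
t=22: [63, 63, 63, 63]
t=23: [99, 99, 99, 99]
t=24: [9, 9, 9, 9]
t=25: [27, 27, 27, 27]
t=26: [81, 81, 81, 81]
t=27: [45, 45, 45, 45]
t=28: [135, 135, 135, 135]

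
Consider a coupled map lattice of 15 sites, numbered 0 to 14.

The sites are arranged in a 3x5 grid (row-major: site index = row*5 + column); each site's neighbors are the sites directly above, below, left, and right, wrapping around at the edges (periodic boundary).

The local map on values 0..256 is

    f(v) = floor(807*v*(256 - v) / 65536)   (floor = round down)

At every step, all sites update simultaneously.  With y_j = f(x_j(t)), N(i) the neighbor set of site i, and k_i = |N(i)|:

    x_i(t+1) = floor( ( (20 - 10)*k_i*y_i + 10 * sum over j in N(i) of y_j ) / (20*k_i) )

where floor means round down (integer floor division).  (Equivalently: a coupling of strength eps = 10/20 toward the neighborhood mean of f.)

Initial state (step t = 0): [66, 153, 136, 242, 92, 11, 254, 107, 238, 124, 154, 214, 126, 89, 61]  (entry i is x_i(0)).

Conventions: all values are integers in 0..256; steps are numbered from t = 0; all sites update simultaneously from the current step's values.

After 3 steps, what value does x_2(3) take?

Answer: x_2(3) = 168

Derivation:
t=0: [66, 153, 136, 242, 92, 11, 254, 107, 238, 124, 154, 214, 126, 89, 61]
t=1: [152, 155, 179, 98, 160, 85, 69, 155, 103, 152, 151, 129, 186, 146, 168]
t=2: [191, 186, 176, 188, 189, 181, 174, 181, 193, 189, 191, 188, 174, 189, 187]
t=3: [155, 162, 168, 157, 155, 162, 168, 167, 153, 156, 155, 161, 169, 157, 156]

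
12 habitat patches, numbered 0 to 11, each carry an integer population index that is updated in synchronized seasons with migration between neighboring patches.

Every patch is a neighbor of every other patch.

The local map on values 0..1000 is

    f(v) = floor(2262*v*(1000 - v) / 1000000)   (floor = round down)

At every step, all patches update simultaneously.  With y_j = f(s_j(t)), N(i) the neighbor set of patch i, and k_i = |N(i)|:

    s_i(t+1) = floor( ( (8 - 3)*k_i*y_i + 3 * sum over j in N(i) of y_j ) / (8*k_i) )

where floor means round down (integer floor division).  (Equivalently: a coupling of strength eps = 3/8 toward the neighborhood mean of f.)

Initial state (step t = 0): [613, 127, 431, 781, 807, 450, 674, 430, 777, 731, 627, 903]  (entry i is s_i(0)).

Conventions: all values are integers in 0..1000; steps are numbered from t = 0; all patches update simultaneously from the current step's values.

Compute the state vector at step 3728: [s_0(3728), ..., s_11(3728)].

Answer: [557, 557, 557, 557, 557, 557, 557, 557, 557, 557, 557, 557]
Key observation: The state at step 5, [558, 558, 558, 558, 558, 558, 558, 558, 558, 558, 558, 558], reappears at step 7: the system is in a cycle of period 2 from step 5 on.  Therefore the state at step 3728 equals the state at step 5 + ((3728 - 5) mod 2) = 6, which is [557, 557, 557, 557, 557, 557, 557, 557, 557, 557, 557, 557].

Derivation:
t=0: [613, 127, 431, 781, 807, 450, 674, 430, 777, 731, 627, 903]
t=1: [495, 326, 506, 407, 386, 509, 472, 506, 410, 441, 491, 295]
t=2: [556, 516, 556, 545, 539, 556, 555, 556, 546, 552, 556, 500]
t=3: [558, 562, 558, 559, 561, 558, 558, 558, 559, 559, 558, 562]
t=4: [556, 556, 556, 556, 556, 556, 556, 556, 556, 556, 556, 556]
t=5: [558, 558, 558, 558, 558, 558, 558, 558, 558, 558, 558, 558]
t=6: [557, 557, 557, 557, 557, 557, 557, 557, 557, 557, 557, 557]
t=7: [558, 558, 558, 558, 558, 558, 558, 558, 558, 558, 558, 558]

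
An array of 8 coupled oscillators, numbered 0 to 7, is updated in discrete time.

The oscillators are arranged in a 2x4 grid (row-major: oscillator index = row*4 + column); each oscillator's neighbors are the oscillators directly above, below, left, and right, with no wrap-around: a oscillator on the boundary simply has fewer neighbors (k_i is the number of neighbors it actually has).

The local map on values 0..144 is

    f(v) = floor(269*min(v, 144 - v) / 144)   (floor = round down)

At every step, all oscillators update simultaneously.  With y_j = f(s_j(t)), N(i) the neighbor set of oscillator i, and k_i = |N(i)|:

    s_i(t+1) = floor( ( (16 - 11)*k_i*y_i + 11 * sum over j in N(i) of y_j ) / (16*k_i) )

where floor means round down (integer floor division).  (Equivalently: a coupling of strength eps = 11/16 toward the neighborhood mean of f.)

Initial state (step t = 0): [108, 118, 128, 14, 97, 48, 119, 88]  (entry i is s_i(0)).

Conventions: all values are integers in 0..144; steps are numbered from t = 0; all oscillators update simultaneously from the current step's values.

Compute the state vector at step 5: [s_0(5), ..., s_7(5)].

Answer: [79, 65, 55, 50, 80, 69, 54, 51]

Derivation:
t=0: [108, 118, 128, 14, 97, 48, 119, 88]
t=1: [67, 57, 36, 53, 80, 69, 65, 57]
t=2: [116, 106, 95, 90, 124, 119, 106, 108]
t=3: [53, 65, 83, 85, 45, 54, 68, 79]
t=4: [101, 109, 117, 114, 94, 107, 116, 119]
t=5: [79, 65, 55, 50, 80, 69, 54, 51]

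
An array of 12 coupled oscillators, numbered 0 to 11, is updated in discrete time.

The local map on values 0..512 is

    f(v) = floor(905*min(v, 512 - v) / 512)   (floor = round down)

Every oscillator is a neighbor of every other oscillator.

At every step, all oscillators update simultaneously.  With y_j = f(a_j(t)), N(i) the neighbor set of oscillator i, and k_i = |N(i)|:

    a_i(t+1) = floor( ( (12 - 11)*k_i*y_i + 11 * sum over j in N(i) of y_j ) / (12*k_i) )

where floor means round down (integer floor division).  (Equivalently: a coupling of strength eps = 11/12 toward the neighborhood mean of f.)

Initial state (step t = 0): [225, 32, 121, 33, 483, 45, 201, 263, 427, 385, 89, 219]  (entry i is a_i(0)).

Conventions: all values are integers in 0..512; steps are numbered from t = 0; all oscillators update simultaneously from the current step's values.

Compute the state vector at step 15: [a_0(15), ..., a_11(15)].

Answer: [349, 349, 349, 349, 349, 349, 349, 349, 349, 349, 349, 349]

Derivation:
t=0: [225, 32, 121, 33, 483, 45, 201, 263, 427, 385, 89, 219]
t=1: [213, 213, 213, 213, 213, 213, 213, 213, 213, 213, 213, 213]
t=2: [376, 376, 376, 376, 376, 376, 376, 376, 376, 376, 376, 376]
t=3: [240, 240, 240, 240, 240, 240, 240, 240, 240, 240, 240, 240]
t=4: [424, 424, 424, 424, 424, 424, 424, 424, 424, 424, 424, 424]
t=5: [155, 155, 155, 155, 155, 155, 155, 155, 155, 155, 155, 155]
t=6: [273, 273, 273, 273, 273, 273, 273, 273, 273, 273, 273, 273]
t=7: [422, 422, 422, 422, 422, 422, 422, 422, 422, 422, 422, 422]
t=8: [159, 159, 159, 159, 159, 159, 159, 159, 159, 159, 159, 159]
t=9: [281, 281, 281, 281, 281, 281, 281, 281, 281, 281, 281, 281]
t=10: [408, 408, 408, 408, 408, 408, 408, 408, 408, 408, 408, 408]
t=11: [183, 183, 183, 183, 183, 183, 183, 183, 183, 183, 183, 183]
t=12: [323, 323, 323, 323, 323, 323, 323, 323, 323, 323, 323, 323]
t=13: [334, 334, 334, 334, 334, 334, 334, 334, 334, 334, 334, 334]
t=14: [314, 314, 314, 314, 314, 314, 314, 314, 314, 314, 314, 314]
t=15: [349, 349, 349, 349, 349, 349, 349, 349, 349, 349, 349, 349]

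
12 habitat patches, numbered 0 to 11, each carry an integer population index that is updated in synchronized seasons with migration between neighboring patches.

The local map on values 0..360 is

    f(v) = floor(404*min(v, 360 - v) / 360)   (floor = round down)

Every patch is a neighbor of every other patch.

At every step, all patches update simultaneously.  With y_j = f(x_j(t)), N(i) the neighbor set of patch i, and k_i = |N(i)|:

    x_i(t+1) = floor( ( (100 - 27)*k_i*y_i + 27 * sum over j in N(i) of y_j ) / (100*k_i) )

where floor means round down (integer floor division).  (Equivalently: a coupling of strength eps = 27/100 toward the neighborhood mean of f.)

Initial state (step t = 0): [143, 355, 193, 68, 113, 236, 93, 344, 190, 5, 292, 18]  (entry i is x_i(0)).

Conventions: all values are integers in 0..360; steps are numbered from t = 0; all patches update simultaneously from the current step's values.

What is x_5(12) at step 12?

Answer: x_5(12) = 191

Derivation:
t=0: [143, 355, 193, 68, 113, 236, 93, 344, 190, 5, 292, 18]
t=1: [139, 30, 159, 80, 116, 125, 100, 39, 161, 30, 80, 41]
t=2: [139, 53, 155, 92, 121, 128, 109, 60, 157, 53, 92, 62]
t=3: [142, 75, 155, 106, 128, 134, 119, 80, 157, 75, 106, 82]
t=4: [149, 96, 159, 120, 138, 143, 131, 100, 161, 96, 120, 102]
t=5: [159, 117, 167, 136, 150, 154, 145, 120, 168, 117, 136, 122]
t=6: [171, 138, 178, 153, 164, 167, 160, 140, 179, 138, 153, 142]
t=7: [186, 160, 192, 172, 181, 183, 177, 162, 192, 160, 172, 163]
t=8: [193, 182, 188, 191, 196, 195, 195, 183, 188, 182, 191, 184]
t=9: [188, 196, 192, 189, 186, 186, 186, 196, 192, 196, 189, 195]
t=10: [191, 185, 188, 190, 193, 193, 193, 185, 188, 185, 190, 186]
t=11: [189, 194, 192, 190, 188, 188, 188, 194, 192, 194, 190, 193]
t=12: [190, 186, 188, 189, 191, 191, 191, 186, 188, 186, 189, 187]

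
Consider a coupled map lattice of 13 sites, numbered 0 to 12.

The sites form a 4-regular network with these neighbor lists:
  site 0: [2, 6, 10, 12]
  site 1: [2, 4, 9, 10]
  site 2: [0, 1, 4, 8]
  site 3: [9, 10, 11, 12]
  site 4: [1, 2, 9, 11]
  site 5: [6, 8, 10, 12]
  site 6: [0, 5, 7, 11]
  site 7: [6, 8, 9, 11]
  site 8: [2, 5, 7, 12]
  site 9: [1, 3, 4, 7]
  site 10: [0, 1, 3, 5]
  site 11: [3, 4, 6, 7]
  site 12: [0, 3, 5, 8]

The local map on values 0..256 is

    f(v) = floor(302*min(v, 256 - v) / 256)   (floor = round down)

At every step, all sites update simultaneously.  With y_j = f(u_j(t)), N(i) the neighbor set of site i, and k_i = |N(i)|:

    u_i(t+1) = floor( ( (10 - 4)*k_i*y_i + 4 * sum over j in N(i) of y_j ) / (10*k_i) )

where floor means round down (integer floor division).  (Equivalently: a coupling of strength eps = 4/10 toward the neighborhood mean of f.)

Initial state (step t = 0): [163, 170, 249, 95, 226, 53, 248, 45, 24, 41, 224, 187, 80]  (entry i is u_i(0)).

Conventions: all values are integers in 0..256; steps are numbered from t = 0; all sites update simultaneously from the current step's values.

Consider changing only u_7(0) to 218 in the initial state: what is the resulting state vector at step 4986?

Simulating step by step:
t=0: [163, 170, 249, 95, 226, 53, 248, 218, 24, 41, 224, 187, 80]
t=1: [80, 73, 32, 93, 44, 54, 35, 43, 37, 58, 60, 68, 87]
t=2: [81, 74, 49, 97, 57, 63, 53, 53, 51, 70, 77, 73, 92]
t=3: [88, 81, 65, 105, 71, 76, 68, 66, 66, 82, 91, 82, 99]
t=4: [99, 93, 81, 115, 86, 91, 84, 81, 82, 95, 105, 93, 108]
t=5: [114, 108, 99, 128, 103, 108, 102, 98, 100, 111, 120, 108, 121]
t=6: [132, 127, 119, 144, 122, 128, 122, 118, 120, 129, 138, 126, 138]
t=7: [143, 146, 141, 136, 144, 146, 144, 141, 141, 145, 141, 144, 140]
t=8: [133, 130, 133, 137, 131, 131, 132, 133, 134, 131, 134, 133, 135]
t=9: [144, 147, 145, 141, 146, 145, 145, 145, 143, 146, 143, 144, 142]
t=10: [131, 128, 130, 133, 129, 131, 130, 130, 132, 129, 132, 131, 133]
t=11: [146, 149, 148, 145, 148, 146, 147, 147, 146, 148, 146, 147, 145]
t=12: [128, 126, 127, 129, 127, 129, 128, 128, 128, 127, 128, 128, 129]
t=13: [150, 148, 149, 149, 149, 149, 150, 150, 150, 149, 150, 150, 149]
t=14: [125, 126, 125, 125, 126, 125, 125, 125, 125, 126, 125, 125, 125]
t=15: [147, 147, 147, 147, 147, 147, 147, 147, 147, 147, 147, 147, 147]
t=16: [128, 128, 128, 128, 128, 128, 128, 128, 128, 128, 128, 128, 128]
t=17: [151, 151, 151, 151, 151, 151, 151, 151, 151, 151, 151, 151, 151]
t=18: [123, 123, 123, 123, 123, 123, 123, 123, 123, 123, 123, 123, 123]
t=19: [145, 145, 145, 145, 145, 145, 145, 145, 145, 145, 145, 145, 145]
t=20: [130, 130, 130, 130, 130, 130, 130, 130, 130, 130, 130, 130, 130]
t=21: [148, 148, 148, 148, 148, 148, 148, 148, 148, 148, 148, 148, 148]
t=22: [127, 127, 127, 127, 127, 127, 127, 127, 127, 127, 127, 127, 127]
t=23: [149, 149, 149, 149, 149, 149, 149, 149, 149, 149, 149, 149, 149]
t=24: [126, 126, 126, 126, 126, 126, 126, 126, 126, 126, 126, 126, 126]
t=25: [148, 148, 148, 148, 148, 148, 148, 148, 148, 148, 148, 148, 148]

Answer: [127, 127, 127, 127, 127, 127, 127, 127, 127, 127, 127, 127, 127]
Key observation: The state at step 21, [148, 148, 148, 148, 148, 148, 148, 148, 148, 148, 148, 148, 148], reappears at step 25: the system is in a cycle of period 4 from step 21 on.  Therefore the state at step 4986 equals the state at step 21 + ((4986 - 21) mod 4) = 22, which is [127, 127, 127, 127, 127, 127, 127, 127, 127, 127, 127, 127, 127].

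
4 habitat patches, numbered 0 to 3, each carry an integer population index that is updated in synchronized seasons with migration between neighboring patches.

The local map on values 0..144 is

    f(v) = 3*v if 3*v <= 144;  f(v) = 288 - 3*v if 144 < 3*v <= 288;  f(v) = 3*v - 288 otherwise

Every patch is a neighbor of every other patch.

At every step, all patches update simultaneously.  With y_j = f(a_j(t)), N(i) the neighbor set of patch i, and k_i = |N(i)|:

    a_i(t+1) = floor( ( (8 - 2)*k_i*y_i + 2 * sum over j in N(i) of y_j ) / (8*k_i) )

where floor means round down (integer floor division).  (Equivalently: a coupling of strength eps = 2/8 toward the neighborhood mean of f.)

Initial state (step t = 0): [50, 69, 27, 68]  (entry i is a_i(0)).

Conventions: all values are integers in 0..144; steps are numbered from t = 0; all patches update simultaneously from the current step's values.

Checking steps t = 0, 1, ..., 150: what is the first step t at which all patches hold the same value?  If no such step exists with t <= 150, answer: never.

Simulating step by step:
t=0: [50, 69, 27, 68]  (not all equal)
t=1: [124, 86, 86, 88]  (not all equal)
t=2: [70, 34, 34, 30]  (not all equal)
t=3: [83, 99, 99, 91]  (not all equal)
t=4: [32, 12, 12, 16]  (not all equal)
t=5: [82, 42, 42, 50]  (not all equal)
t=6: [64, 120, 120, 128]  (not all equal)
t=7: [92, 76, 76, 92]  (not all equal)
t=8: [20, 52, 52, 20]  (not all equal)
t=9: [72, 120, 120, 72]  (not all equal)
t=10: [72, 72, 72, 72]  (all equal)

Answer: 10
Key observation: Synchronization is absorbing here: once all patches are equal they stay equal, and step 10 is the first all-equal step.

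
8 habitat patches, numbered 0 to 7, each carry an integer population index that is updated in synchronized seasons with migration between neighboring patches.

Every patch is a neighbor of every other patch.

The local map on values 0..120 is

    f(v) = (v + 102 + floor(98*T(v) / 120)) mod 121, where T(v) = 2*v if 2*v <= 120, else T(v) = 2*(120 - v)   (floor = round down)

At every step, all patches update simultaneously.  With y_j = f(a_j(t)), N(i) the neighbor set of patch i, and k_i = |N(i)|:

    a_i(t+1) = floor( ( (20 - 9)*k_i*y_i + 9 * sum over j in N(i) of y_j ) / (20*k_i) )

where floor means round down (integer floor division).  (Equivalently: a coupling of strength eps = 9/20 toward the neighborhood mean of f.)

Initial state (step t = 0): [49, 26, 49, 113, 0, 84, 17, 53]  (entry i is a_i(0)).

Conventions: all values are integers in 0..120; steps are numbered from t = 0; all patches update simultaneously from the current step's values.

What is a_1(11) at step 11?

Simulating step by step:
t=0: [49, 26, 49, 113, 0, 84, 17, 53]
t=1: [93, 63, 93, 91, 89, 41, 52, 98]
t=2: [109, 59, 109, 109, 110, 94, 108, 107]
t=3: [101, 57, 101, 101, 101, 106, 102, 102]
t=4: [105, 55, 105, 105, 105, 104, 105, 105]
t=5: [103, 51, 103, 103, 103, 103, 103, 103]
t=6: [111, 113, 111, 111, 111, 111, 111, 111]
t=7: [105, 105, 105, 105, 105, 105, 105, 105]
t=8: [110, 110, 110, 110, 110, 110, 110, 110]
t=9: [107, 107, 107, 107, 107, 107, 107, 107]
t=10: [109, 109, 109, 109, 109, 109, 109, 109]
t=11: [107, 107, 107, 107, 107, 107, 107, 107]

Answer: a_1(11) = 107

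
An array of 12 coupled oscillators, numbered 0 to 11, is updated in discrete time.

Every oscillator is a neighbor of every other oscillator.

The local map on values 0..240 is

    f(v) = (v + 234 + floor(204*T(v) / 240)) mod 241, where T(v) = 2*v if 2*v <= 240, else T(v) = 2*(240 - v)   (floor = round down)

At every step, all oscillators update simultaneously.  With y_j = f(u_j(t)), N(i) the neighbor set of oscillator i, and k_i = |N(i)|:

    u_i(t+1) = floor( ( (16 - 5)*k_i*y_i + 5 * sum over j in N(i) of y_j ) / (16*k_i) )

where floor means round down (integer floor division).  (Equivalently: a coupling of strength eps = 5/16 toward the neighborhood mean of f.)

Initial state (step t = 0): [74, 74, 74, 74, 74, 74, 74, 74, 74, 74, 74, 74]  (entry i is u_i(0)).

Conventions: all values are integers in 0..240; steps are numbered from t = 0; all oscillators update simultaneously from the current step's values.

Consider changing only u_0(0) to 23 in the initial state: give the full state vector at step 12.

Answer: [182, 182, 182, 182, 182, 182, 182, 182, 182, 182, 182, 182]
Key observation: This trace re-runs the system from the modified initial state.

Derivation:
t=0: [23, 74, 74, 74, 74, 74, 74, 74, 74, 74, 74, 74]
t=1: [97, 188, 188, 188, 188, 188, 188, 188, 188, 188, 188, 188]
t=2: [17, 27, 27, 27, 27, 27, 27, 27, 27, 27, 27, 27]
t=3: [46, 64, 64, 64, 64, 64, 64, 64, 64, 64, 64, 64]
t=4: [132, 163, 163, 163, 163, 163, 163, 163, 163, 163, 163, 163]
t=5: [60, 45, 45, 45, 45, 45, 45, 45, 45, 45, 45, 45]
t=6: [142, 115, 115, 115, 115, 115, 115, 115, 115, 115, 115, 115]
t=7: [60, 61, 61, 61, 61, 61, 61, 61, 61, 61, 61, 61]
t=8: [155, 156, 156, 156, 156, 156, 156, 156, 156, 156, 156, 156]
t=9: [50, 50, 50, 50, 50, 50, 50, 50, 50, 50, 50, 50]
t=10: [128, 128, 128, 128, 128, 128, 128, 128, 128, 128, 128, 128]
t=11: [70, 70, 70, 70, 70, 70, 70, 70, 70, 70, 70, 70]
t=12: [182, 182, 182, 182, 182, 182, 182, 182, 182, 182, 182, 182]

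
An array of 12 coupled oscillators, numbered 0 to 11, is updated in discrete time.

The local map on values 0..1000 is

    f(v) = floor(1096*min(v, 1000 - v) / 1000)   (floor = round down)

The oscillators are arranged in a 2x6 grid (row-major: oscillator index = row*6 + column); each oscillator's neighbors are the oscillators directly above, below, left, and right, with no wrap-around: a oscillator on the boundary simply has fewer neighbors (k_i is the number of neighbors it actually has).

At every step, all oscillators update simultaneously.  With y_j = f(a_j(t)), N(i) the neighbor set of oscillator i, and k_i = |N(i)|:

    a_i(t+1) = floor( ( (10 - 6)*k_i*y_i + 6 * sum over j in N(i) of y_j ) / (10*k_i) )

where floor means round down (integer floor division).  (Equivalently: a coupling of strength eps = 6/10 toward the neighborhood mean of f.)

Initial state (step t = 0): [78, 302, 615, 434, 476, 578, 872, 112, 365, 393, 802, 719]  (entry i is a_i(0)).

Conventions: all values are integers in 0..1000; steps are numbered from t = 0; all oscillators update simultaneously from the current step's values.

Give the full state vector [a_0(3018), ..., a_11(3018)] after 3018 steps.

Answer: [498, 498, 497, 497, 496, 495, 498, 498, 497, 497, 496, 495]
Key observation: The state at step 29, [545, 545, 545, 546, 547, 548, 545, 545, 545, 546, 547, 548], reappears at step 33: the system is in a cycle of period 4 from step 29 on.  Therefore the state at step 3018 equals the state at step 29 + ((3018 - 29) mod 4) = 30, which is [498, 498, 497, 497, 496, 495, 498, 498, 497, 497, 496, 495].

Derivation:
t=0: [78, 302, 615, 434, 476, 578, 872, 112, 365, 393, 802, 719]
t=1: [175, 257, 409, 464, 439, 433, 118, 222, 354, 390, 338, 326]
t=2: [199, 288, 414, 474, 462, 441, 181, 256, 378, 423, 401, 396]
t=3: [241, 316, 430, 492, 490, 475, 228, 297, 404, 459, 456, 450]
t=4: [284, 350, 453, 517, 526, 517, 276, 337, 436, 497, 506, 502]
t=5: [329, 388, 476, 523, 527, 530, 324, 380, 472, 527, 538, 539]
t=6: [378, 429, 501, 520, 515, 512, 374, 425, 497, 516, 510, 508]
t=7: [429, 473, 526, 531, 531, 534, 427, 470, 525, 533, 534, 536]
t=8: [483, 508, 518, 514, 512, 510, 482, 507, 517, 513, 510, 509]
t=9: [531, 535, 531, 531, 534, 536, 531, 535, 531, 532, 535, 537]
t=10: [512, 511, 513, 512, 510, 508, 512, 511, 512, 512, 509, 507]
t=11: [534, 534, 533, 534, 537, 538, 534, 534, 534, 534, 537, 539]
t=12: [510, 510, 510, 509, 507, 506, 510, 510, 510, 509, 507, 505]
t=13: [537, 537, 537, 538, 539, 541, 537, 537, 537, 538, 540, 541]
t=14: [507, 507, 506, 506, 504, 503, 507, 507, 506, 505, 504, 503]
t=15: [540, 540, 540, 541, 542, 543, 540, 540, 541, 541, 543, 543]
t=16: [504, 504, 503, 502, 501, 500, 504, 503, 503, 502, 500, 500]
t=17: [543, 543, 544, 545, 546, 547, 543, 543, 544, 545, 547, 548]
t=18: [500, 499, 499, 498, 496, 496, 500, 499, 499, 497, 496, 495]
t=19: [547, 546, 545, 544, 543, 542, 547, 546, 545, 544, 543, 542]
t=20: [496, 497, 498, 499, 500, 500, 496, 497, 498, 499, 500, 500]
t=21: [543, 544, 545, 546, 547, 548, 543, 544, 545, 546, 547, 548]
t=22: [499, 499, 498, 497, 496, 495, 499, 499, 498, 497, 496, 495]
t=23: [546, 545, 545, 544, 543, 542, 546, 545, 545, 544, 543, 542]
t=24: [497, 497, 498, 499, 500, 500, 497, 497, 498, 499, 500, 500]
t=25: [544, 544, 545, 546, 547, 548, 544, 544, 545, 546, 547, 548]
t=26: [499, 498, 498, 497, 496, 495, 499, 498, 498, 497, 496, 495]
t=27: [545, 545, 544, 544, 543, 542, 545, 545, 544, 544, 543, 542]
t=28: [498, 498, 498, 499, 500, 500, 498, 498, 498, 499, 500, 500]
t=29: [545, 545, 545, 546, 547, 548, 545, 545, 545, 546, 547, 548]
t=30: [498, 498, 497, 497, 496, 495, 498, 498, 497, 497, 496, 495]
t=31: [545, 544, 544, 543, 543, 542, 545, 544, 544, 543, 543, 542]
t=32: [498, 498, 499, 499, 500, 500, 498, 498, 499, 499, 500, 500]
t=33: [545, 545, 545, 546, 547, 548, 545, 545, 545, 546, 547, 548]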